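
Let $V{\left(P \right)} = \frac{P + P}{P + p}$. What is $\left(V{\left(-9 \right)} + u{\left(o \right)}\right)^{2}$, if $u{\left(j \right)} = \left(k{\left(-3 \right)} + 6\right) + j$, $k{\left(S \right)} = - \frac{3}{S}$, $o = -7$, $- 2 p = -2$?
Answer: $\frac{81}{16} \approx 5.0625$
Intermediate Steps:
$p = 1$ ($p = \left(- \frac{1}{2}\right) \left(-2\right) = 1$)
$V{\left(P \right)} = \frac{2 P}{1 + P}$ ($V{\left(P \right)} = \frac{P + P}{P + 1} = \frac{2 P}{1 + P}$)
$u{\left(j \right)} = 7 + j$ ($u{\left(j \right)} = \left(- \frac{3}{-3} + 6\right) + j = \left(\left(-3\right) \left(- \frac{1}{3}\right) + 6\right) + j = \left(1 + 6\right) + j = 7 + j$)
$\left(V{\left(-9 \right)} + u{\left(o \right)}\right)^{2} = \left(2 \left(-9\right) \frac{1}{1 - 9} + \left(7 - 7\right)\right)^{2} = \left(2 \left(-9\right) \frac{1}{-8} + 0\right)^{2} = \left(2 \left(-9\right) \left(- \frac{1}{8}\right) + 0\right)^{2} = \left(\frac{9}{4} + 0\right)^{2} = \left(\frac{9}{4}\right)^{2} = \frac{81}{16}$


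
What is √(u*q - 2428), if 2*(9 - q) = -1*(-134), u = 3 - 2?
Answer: I*√2486 ≈ 49.86*I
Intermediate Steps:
u = 1
q = -58 (q = 9 - (-1)*(-134)/2 = 9 - ½*134 = 9 - 67 = -58)
√(u*q - 2428) = √(1*(-58) - 2428) = √(-58 - 2428) = √(-2486) = I*√2486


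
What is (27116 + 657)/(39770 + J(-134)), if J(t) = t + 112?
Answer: 27773/39748 ≈ 0.69873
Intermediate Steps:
J(t) = 112 + t
(27116 + 657)/(39770 + J(-134)) = (27116 + 657)/(39770 + (112 - 134)) = 27773/(39770 - 22) = 27773/39748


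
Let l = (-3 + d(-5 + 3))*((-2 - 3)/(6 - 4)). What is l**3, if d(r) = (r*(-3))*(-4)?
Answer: 2460375/8 ≈ 3.0755e+5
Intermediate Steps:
d(r) = 12*r (d(r) = -3*r*(-4) = 12*r)
l = 135/2 (l = (-3 + 12*(-5 + 3))*((-2 - 3)/(6 - 4)) = (-3 + 12*(-2))*(-5/2) = (-3 - 24)*(-5*1/2) = -27*(-5/2) = 135/2 ≈ 67.500)
l**3 = (135/2)**3 = 2460375/8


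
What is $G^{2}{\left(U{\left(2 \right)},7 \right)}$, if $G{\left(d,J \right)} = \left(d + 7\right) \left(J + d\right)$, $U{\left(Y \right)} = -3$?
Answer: $256$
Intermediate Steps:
$G{\left(d,J \right)} = \left(7 + d\right) \left(J + d\right)$
$G^{2}{\left(U{\left(2 \right)},7 \right)} = \left(\left(-3\right)^{2} + 7 \cdot 7 + 7 \left(-3\right) + 7 \left(-3\right)\right)^{2} = \left(9 + 49 - 21 - 21\right)^{2} = 16^{2} = 256$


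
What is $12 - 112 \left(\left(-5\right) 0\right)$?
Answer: $12$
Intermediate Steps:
$12 - 112 \left(\left(-5\right) 0\right) = 12 - 0 = 12 + 0 = 12$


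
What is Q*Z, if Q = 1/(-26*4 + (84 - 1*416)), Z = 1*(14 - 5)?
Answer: -9/436 ≈ -0.020642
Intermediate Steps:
Z = 9 (Z = 1*9 = 9)
Q = -1/436 (Q = 1/(-104 + (84 - 416)) = 1/(-104 - 332) = 1/(-436) = -1/436 ≈ -0.0022936)
Q*Z = -1/436*9 = -9/436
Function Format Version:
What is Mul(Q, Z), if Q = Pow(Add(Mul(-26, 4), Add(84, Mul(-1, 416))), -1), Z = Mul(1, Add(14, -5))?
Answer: Rational(-9, 436) ≈ -0.020642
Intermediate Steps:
Z = 9 (Z = Mul(1, 9) = 9)
Q = Rational(-1, 436) (Q = Pow(Add(-104, Add(84, -416)), -1) = Pow(Add(-104, -332), -1) = Pow(-436, -1) = Rational(-1, 436) ≈ -0.0022936)
Mul(Q, Z) = Mul(Rational(-1, 436), 9) = Rational(-9, 436)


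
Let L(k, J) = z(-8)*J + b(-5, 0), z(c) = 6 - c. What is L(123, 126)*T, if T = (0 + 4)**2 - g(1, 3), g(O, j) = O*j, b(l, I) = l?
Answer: 22867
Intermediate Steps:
L(k, J) = -5 + 14*J (L(k, J) = (6 - 1*(-8))*J - 5 = (6 + 8)*J - 5 = 14*J - 5 = -5 + 14*J)
T = 13 (T = (0 + 4)**2 - 3 = 4**2 - 1*3 = 16 - 3 = 13)
L(123, 126)*T = (-5 + 14*126)*13 = (-5 + 1764)*13 = 1759*13 = 22867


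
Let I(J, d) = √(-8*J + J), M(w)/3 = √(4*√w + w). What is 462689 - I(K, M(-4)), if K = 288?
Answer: 462689 - 12*I*√14 ≈ 4.6269e+5 - 44.9*I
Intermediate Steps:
M(w) = 3*√(w + 4*√w) (M(w) = 3*√(4*√w + w) = 3*√(w + 4*√w))
I(J, d) = √7*√(-J) (I(J, d) = √(-7*J) = √7*√(-J))
462689 - I(K, M(-4)) = 462689 - √7*√(-1*288) = 462689 - √7*√(-288) = 462689 - √7*12*I*√2 = 462689 - 12*I*√14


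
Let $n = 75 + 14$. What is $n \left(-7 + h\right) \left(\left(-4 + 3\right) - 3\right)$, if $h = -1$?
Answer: $2848$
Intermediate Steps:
$n = 89$
$n \left(-7 + h\right) \left(\left(-4 + 3\right) - 3\right) = 89 \left(-7 - 1\right) \left(\left(-4 + 3\right) - 3\right) = 89 \left(- 8 \left(-1 - 3\right)\right) = 89 \left(\left(-8\right) \left(-4\right)\right) = 89 \cdot 32 = 2848$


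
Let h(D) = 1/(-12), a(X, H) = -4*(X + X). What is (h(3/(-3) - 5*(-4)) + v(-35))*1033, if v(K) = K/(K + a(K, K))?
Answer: -19627/84 ≈ -233.65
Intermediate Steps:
a(X, H) = -8*X
h(D) = -1/12
v(K) = -⅐ (v(K) = K/(K - 8*K) = K/((-7*K)) = K*(-1/(7*K)) = -⅐)
(h(3/(-3) - 5*(-4)) + v(-35))*1033 = (-1/12 - ⅐)*1033 = -19/84*1033 = -19627/84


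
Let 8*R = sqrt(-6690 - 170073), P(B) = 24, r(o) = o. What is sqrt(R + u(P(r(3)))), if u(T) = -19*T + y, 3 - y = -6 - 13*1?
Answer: sqrt(-6944 + 2*I*sqrt(176763))/4 ≈ 1.259 + 20.871*I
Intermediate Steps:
y = 22 (y = 3 - (-6 - 13*1) = 3 - (-6 - 13) = 3 - 1*(-19) = 3 + 19 = 22)
u(T) = 22 - 19*T (u(T) = -19*T + 22 = 22 - 19*T)
R = I*sqrt(176763)/8 (R = sqrt(-6690 - 170073)/8 = sqrt(-176763)/8 = (I*sqrt(176763))/8 = I*sqrt(176763)/8 ≈ 52.554*I)
sqrt(R + u(P(r(3)))) = sqrt(I*sqrt(176763)/8 + (22 - 19*24)) = sqrt(I*sqrt(176763)/8 + (22 - 456)) = sqrt(I*sqrt(176763)/8 - 434) = sqrt(-434 + I*sqrt(176763)/8)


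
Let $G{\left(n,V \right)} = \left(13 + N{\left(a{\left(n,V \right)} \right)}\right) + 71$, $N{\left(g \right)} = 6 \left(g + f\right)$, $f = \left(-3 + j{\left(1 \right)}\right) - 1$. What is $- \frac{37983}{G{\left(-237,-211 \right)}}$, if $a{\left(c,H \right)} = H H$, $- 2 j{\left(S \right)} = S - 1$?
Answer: $- \frac{12661}{89062} \approx -0.14216$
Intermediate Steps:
$j{\left(S \right)} = \frac{1}{2} - \frac{S}{2}$ ($j{\left(S \right)} = - \frac{S - 1}{2} = - \frac{-1 + S}{2} = \frac{1}{2} - \frac{S}{2}$)
$f = -4$ ($f = \left(-3 + \left(\frac{1}{2} - \frac{1}{2}\right)\right) - 1 = \left(-3 + 0\right) - 1 = -3 - 1 = -4$)
$a{\left(c,H \right)} = H^{2}$
$N{\left(g \right)} = -24 + 6 g$ ($N{\left(g \right)} = 6 \left(g - 4\right) = 6 \left(-4 + g\right) = -24 + 6 g$)
$G{\left(n,V \right)} = 60 + 6 V^{2}$ ($G{\left(n,V \right)} = \left(13 + \left(-24 + 6 V^{2}\right)\right) + 71 = \left(-11 + 6 V^{2}\right) + 71 = 60 + 6 V^{2}$)
$- \frac{37983}{G{\left(-237,-211 \right)}} = - \frac{37983}{60 + 6 \left(-211\right)^{2}} = - \frac{37983}{60 + 6 \cdot 44521} = - \frac{37983}{60 + 267126} = - \frac{37983}{267186} = \left(-37983\right) \frac{1}{267186} = - \frac{12661}{89062}$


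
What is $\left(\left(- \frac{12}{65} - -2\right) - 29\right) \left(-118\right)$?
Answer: $\frac{208506}{65} \approx 3207.8$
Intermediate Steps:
$\left(\left(- \frac{12}{65} - -2\right) - 29\right) \left(-118\right) = \left(\left(\left(-12\right) \frac{1}{65} + 2\right) - 29\right) \left(-118\right) = \left(\left(- \frac{12}{65} + 2\right) - 29\right) \left(-118\right) = \left(\frac{118}{65} - 29\right) \left(-118\right) = \left(- \frac{1767}{65}\right) \left(-118\right) = \frac{208506}{65}$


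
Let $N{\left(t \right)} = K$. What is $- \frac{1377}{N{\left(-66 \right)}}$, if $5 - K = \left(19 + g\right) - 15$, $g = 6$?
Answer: $\frac{1377}{5} \approx 275.4$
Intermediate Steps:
$K = -5$ ($K = 5 - \left(\left(19 + 6\right) - 15\right) = 5 - \left(25 - 15\right) = 5 - 10 = -5$)
$N{\left(t \right)} = -5$
$- \frac{1377}{N{\left(-66 \right)}} = - \frac{1377}{-5} = \left(-1377\right) \left(- \frac{1}{5}\right) = \frac{1377}{5}$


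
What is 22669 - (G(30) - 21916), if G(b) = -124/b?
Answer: 668837/15 ≈ 44589.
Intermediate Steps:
22669 - (G(30) - 21916) = 22669 - (-124/30 - 21916) = 22669 - (-124*1/30 - 21916) = 22669 - (-62/15 - 21916) = 22669 - 1*(-328802/15) = 22669 + 328802/15 = 668837/15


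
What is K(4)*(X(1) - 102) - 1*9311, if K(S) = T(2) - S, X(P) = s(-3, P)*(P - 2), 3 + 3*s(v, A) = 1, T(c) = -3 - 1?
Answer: -25501/3 ≈ -8500.3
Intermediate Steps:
T(c) = -4
s(v, A) = -2/3 (s(v, A) = -1 + (1/3)*1 = -1 + 1/3 = -2/3)
X(P) = 4/3 - 2*P/3 (X(P) = -2*(P - 2)/3 = -2*(-2 + P)/3 = 4/3 - 2*P/3)
K(S) = -4 - S
K(4)*(X(1) - 102) - 1*9311 = (-4 - 1*4)*((4/3 - 2/3*1) - 102) - 1*9311 = (-4 - 4)*((4/3 - 2/3) - 102) - 9311 = -8*(2/3 - 102) - 9311 = -8*(-304/3) - 9311 = 2432/3 - 9311 = -25501/3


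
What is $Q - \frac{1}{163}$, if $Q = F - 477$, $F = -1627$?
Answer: $- \frac{342953}{163} \approx -2104.0$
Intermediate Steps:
$Q = -2104$ ($Q = -1627 - 477 = -2104$)
$Q - \frac{1}{163} = -2104 - \frac{1}{163} = - \frac{342953}{163}$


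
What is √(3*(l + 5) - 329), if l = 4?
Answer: I*√302 ≈ 17.378*I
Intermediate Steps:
√(3*(l + 5) - 329) = √(3*(4 + 5) - 329) = √(3*9 - 329) = √(27 - 329) = √(-302) = I*√302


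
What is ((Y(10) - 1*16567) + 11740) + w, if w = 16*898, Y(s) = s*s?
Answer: 9641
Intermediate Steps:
Y(s) = s²
w = 14368
((Y(10) - 1*16567) + 11740) + w = ((10² - 1*16567) + 11740) + 14368 = ((100 - 16567) + 11740) + 14368 = (-16467 + 11740) + 14368 = -4727 + 14368 = 9641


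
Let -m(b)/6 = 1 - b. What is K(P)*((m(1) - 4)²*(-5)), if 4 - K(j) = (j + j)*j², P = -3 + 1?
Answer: -1600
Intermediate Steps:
m(b) = -6 + 6*b (m(b) = -6*(1 - b) = -6 + 6*b)
P = -2
K(j) = 4 - 2*j³ (K(j) = 4 - (j + j)*j² = 4 - 2*j*j² = 4 - 2*j³)
K(P)*((m(1) - 4)²*(-5)) = (4 - 2*(-2)³)*(((-6 + 6*1) - 4)²*(-5)) = (4 - 2*(-8))*(((-6 + 6) - 4)²*(-5)) = (4 + 16)*((0 - 4)²*(-5)) = 20*((-4)²*(-5)) = 20*(16*(-5)) = 20*(-80) = -1600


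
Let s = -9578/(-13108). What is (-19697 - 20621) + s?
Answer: -264239383/6554 ≈ -40317.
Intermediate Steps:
s = 4789/6554 (s = -9578*(-1/13108) = 4789/6554 ≈ 0.73070)
(-19697 - 20621) + s = (-19697 - 20621) + 4789/6554 = -40318 + 4789/6554 = -264239383/6554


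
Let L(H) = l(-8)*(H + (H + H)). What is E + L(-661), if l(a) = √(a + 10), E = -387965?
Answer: -387965 - 1983*√2 ≈ -3.9077e+5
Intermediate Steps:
l(a) = √(10 + a)
L(H) = 3*H*√2 (L(H) = √(10 - 8)*(H + (H + H)) = √2*(H + 2*H) = √2*(3*H) = 3*H*√2)
E + L(-661) = -387965 + 3*(-661)*√2 = -387965 - 1983*√2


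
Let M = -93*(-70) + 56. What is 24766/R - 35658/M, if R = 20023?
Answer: -39383327/9390787 ≈ -4.1938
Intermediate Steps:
M = 6566 (M = 6510 + 56 = 6566)
24766/R - 35658/M = 24766/20023 - 35658/6566 = 24766*(1/20023) - 35658*1/6566 = 24766/20023 - 2547/469 = -39383327/9390787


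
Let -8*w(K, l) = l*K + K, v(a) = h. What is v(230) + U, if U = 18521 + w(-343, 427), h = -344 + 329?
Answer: 73713/2 ≈ 36857.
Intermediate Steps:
h = -15
v(a) = -15
w(K, l) = -K/8 - K*l/8 (w(K, l) = -(l*K + K)/8 = -(K*l + K)/8 = -(K + K*l)/8 = -K/8 - K*l/8)
U = 73743/2 (U = 18521 - ⅛*(-343)*(1 + 427) = 18521 - ⅛*(-343)*428 = 18521 + 36701/2 = 73743/2 ≈ 36872.)
v(230) + U = -15 + 73743/2 = 73713/2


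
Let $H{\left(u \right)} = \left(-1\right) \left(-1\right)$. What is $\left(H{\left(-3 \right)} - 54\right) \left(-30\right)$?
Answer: $1590$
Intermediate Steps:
$H{\left(u \right)} = 1$
$\left(H{\left(-3 \right)} - 54\right) \left(-30\right) = \left(1 - 54\right) \left(-30\right) = \left(-53\right) \left(-30\right) = 1590$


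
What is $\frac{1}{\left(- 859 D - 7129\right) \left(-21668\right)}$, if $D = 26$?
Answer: $\frac{1}{638404284} \approx 1.5664 \cdot 10^{-9}$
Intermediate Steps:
$\frac{1}{\left(- 859 D - 7129\right) \left(-21668\right)} = \frac{1}{\left(\left(-859\right) 26 - 7129\right) \left(-21668\right)} = \frac{1}{-22334 - 7129} \left(- \frac{1}{21668}\right) = \frac{1}{-29463} \left(- \frac{1}{21668}\right) = \left(- \frac{1}{29463}\right) \left(- \frac{1}{21668}\right) = \frac{1}{638404284}$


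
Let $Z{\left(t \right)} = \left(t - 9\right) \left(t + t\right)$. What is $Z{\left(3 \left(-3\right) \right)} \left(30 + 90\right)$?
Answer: $38880$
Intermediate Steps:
$Z{\left(t \right)} = 2 t \left(-9 + t\right)$ ($Z{\left(t \right)} = \left(-9 + t\right) 2 t = 2 t \left(-9 + t\right)$)
$Z{\left(3 \left(-3\right) \right)} \left(30 + 90\right) = 2 \cdot 3 \left(-3\right) \left(-9 + 3 \left(-3\right)\right) \left(30 + 90\right) = 2 \left(-9\right) \left(-9 - 9\right) 120 = 2 \left(-9\right) \left(-18\right) 120 = 324 \cdot 120 = 38880$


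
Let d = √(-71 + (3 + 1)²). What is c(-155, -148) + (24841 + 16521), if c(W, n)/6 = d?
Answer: 41362 + 6*I*√55 ≈ 41362.0 + 44.497*I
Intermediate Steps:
d = I*√55 (d = √(-71 + 4²) = √(-71 + 16) = √(-55) = I*√55 ≈ 7.4162*I)
c(W, n) = 6*I*√55 (c(W, n) = 6*(I*√55) = 6*I*√55)
c(-155, -148) + (24841 + 16521) = 6*I*√55 + (24841 + 16521) = 6*I*√55 + 41362 = 41362 + 6*I*√55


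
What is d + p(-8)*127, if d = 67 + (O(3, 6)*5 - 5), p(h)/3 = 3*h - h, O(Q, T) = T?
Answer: -6004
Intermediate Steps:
p(h) = 6*h (p(h) = 3*(3*h - h) = 3*(2*h) = 6*h)
d = 92 (d = 67 + (6*5 - 5) = 67 + (30 - 5) = 67 + 25 = 92)
d + p(-8)*127 = 92 + (6*(-8))*127 = 92 - 48*127 = 92 - 6096 = -6004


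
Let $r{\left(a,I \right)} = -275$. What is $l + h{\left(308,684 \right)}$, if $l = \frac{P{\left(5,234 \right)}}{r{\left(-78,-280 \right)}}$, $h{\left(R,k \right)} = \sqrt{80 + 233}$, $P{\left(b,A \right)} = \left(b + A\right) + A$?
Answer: $- \frac{43}{25} + \sqrt{313} \approx 15.972$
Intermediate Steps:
$P{\left(b,A \right)} = b + 2 A$ ($P{\left(b,A \right)} = \left(A + b\right) + A = b + 2 A$)
$h{\left(R,k \right)} = \sqrt{313}$
$l = - \frac{43}{25}$ ($l = \frac{5 + 2 \cdot 234}{-275} = \left(5 + 468\right) \left(- \frac{1}{275}\right) = 473 \left(- \frac{1}{275}\right) = - \frac{43}{25} \approx -1.72$)
$l + h{\left(308,684 \right)} = - \frac{43}{25} + \sqrt{313}$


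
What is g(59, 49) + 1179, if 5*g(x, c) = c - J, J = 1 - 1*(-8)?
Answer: 1187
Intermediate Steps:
J = 9 (J = 1 + 8 = 9)
g(x, c) = -9/5 + c/5 (g(x, c) = (c - 1*9)/5 = (c - 9)/5 = (-9 + c)/5 = -9/5 + c/5)
g(59, 49) + 1179 = (-9/5 + (1/5)*49) + 1179 = (-9/5 + 49/5) + 1179 = 8 + 1179 = 1187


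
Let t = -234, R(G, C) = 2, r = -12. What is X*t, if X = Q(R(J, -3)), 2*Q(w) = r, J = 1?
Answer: 1404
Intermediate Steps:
Q(w) = -6 (Q(w) = (1/2)*(-12) = -6)
X = -6
X*t = -6*(-234) = 1404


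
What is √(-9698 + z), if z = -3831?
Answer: I*√13529 ≈ 116.31*I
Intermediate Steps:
√(-9698 + z) = √(-9698 - 3831) = √(-13529) = I*√13529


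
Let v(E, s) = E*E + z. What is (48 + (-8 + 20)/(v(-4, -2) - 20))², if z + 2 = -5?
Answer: 266256/121 ≈ 2200.5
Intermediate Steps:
z = -7 (z = -2 - 5 = -7)
v(E, s) = -7 + E² (v(E, s) = E*E - 7 = E² - 7 = -7 + E²)
(48 + (-8 + 20)/(v(-4, -2) - 20))² = (48 + (-8 + 20)/((-7 + (-4)²) - 20))² = (48 + 12/((-7 + 16) - 20))² = (48 + 12/(9 - 20))² = (48 + 12/(-11))² = (48 + 12*(-1/11))² = (48 - 12/11)² = (516/11)² = 266256/121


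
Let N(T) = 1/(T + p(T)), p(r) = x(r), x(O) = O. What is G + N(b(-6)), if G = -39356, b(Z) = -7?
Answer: -550985/14 ≈ -39356.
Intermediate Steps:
p(r) = r
N(T) = 1/(2*T) (N(T) = 1/(T + T) = 1/(2*T))
G + N(b(-6)) = -39356 + (½)/(-7) = -39356 + (½)*(-⅐) = -39356 - 1/14 = -550985/14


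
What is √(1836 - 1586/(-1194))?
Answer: √654840345/597 ≈ 42.864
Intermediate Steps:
√(1836 - 1586/(-1194)) = √(1836 - 1586*(-1/1194)) = √(1836 + 793/597) = √(1096885/597) = √654840345/597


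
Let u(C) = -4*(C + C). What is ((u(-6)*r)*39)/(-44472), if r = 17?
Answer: -78/109 ≈ -0.71560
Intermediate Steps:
u(C) = -8*C
((u(-6)*r)*39)/(-44472) = ((-8*(-6)*17)*39)/(-44472) = ((48*17)*39)*(-1/44472) = (816*39)*(-1/44472) = 31824*(-1/44472) = -78/109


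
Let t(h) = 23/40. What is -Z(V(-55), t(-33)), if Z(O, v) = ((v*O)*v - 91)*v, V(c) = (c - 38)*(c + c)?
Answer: -12111961/6400 ≈ -1892.5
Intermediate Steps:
t(h) = 23/40 (t(h) = 23*(1/40) = 23/40)
V(c) = 2*c*(-38 + c) (V(c) = (-38 + c)*(2*c) = 2*c*(-38 + c))
Z(O, v) = v*(-91 + O*v²) (Z(O, v) = ((O*v)*v - 91)*v = (O*v² - 91)*v = (-91 + O*v²)*v = v*(-91 + O*v²))
-Z(V(-55), t(-33)) = -23*(-91 + (2*(-55)*(-38 - 55))*(23/40)²)/40 = -23*(-91 + (2*(-55)*(-93))*(529/1600))/40 = -23*(-91 + 10230*(529/1600))/40 = -23*(-91 + 541167/160)/40 = -23*526607/(40*160) = -1*12111961/6400 = -12111961/6400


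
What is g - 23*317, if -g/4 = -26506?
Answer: 98733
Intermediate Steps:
g = 106024 (g = -4*(-26506) = 106024)
g - 23*317 = 106024 - 23*317 = 106024 - 7291 = 98733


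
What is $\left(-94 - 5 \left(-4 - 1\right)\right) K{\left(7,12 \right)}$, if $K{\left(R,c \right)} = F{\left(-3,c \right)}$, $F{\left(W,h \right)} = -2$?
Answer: $138$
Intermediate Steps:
$K{\left(R,c \right)} = -2$
$\left(-94 - 5 \left(-4 - 1\right)\right) K{\left(7,12 \right)} = \left(-94 - 5 \left(-4 - 1\right)\right) \left(-2\right) = \left(-94 - -25\right) \left(-2\right) = \left(-94 + 25\right) \left(-2\right) = \left(-69\right) \left(-2\right) = 138$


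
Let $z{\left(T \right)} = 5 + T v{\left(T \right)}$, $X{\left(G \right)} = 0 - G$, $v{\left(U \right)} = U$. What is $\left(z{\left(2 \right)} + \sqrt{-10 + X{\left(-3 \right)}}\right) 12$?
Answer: $108 + 12 i \sqrt{7} \approx 108.0 + 31.749 i$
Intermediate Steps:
$X{\left(G \right)} = - G$
$z{\left(T \right)} = 5 + T^{2}$ ($z{\left(T \right)} = 5 + T T = 5 + T^{2}$)
$\left(z{\left(2 \right)} + \sqrt{-10 + X{\left(-3 \right)}}\right) 12 = \left(\left(5 + 2^{2}\right) + \sqrt{-10 - -3}\right) 12 = \left(\left(5 + 4\right) + \sqrt{-10 + 3}\right) 12 = \left(9 + \sqrt{-7}\right) 12 = \left(9 + i \sqrt{7}\right) 12 = 108 + 12 i \sqrt{7}$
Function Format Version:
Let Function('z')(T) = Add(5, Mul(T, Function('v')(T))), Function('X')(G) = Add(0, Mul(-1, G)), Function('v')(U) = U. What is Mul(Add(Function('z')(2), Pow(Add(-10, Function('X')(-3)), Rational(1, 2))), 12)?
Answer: Add(108, Mul(12, I, Pow(7, Rational(1, 2)))) ≈ Add(108.00, Mul(31.749, I))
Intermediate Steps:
Function('X')(G) = Mul(-1, G)
Function('z')(T) = Add(5, Pow(T, 2)) (Function('z')(T) = Add(5, Mul(T, T)) = Add(5, Pow(T, 2)))
Mul(Add(Function('z')(2), Pow(Add(-10, Function('X')(-3)), Rational(1, 2))), 12) = Mul(Add(Add(5, Pow(2, 2)), Pow(Add(-10, Mul(-1, -3)), Rational(1, 2))), 12) = Mul(Add(Add(5, 4), Pow(Add(-10, 3), Rational(1, 2))), 12) = Mul(Add(9, Pow(-7, Rational(1, 2))), 12) = Mul(Add(9, Mul(I, Pow(7, Rational(1, 2)))), 12) = Add(108, Mul(12, I, Pow(7, Rational(1, 2))))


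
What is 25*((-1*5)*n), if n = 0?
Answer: 0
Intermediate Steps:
25*((-1*5)*n) = 25*(-1*5*0) = 25*(-5*0) = 25*0 = 0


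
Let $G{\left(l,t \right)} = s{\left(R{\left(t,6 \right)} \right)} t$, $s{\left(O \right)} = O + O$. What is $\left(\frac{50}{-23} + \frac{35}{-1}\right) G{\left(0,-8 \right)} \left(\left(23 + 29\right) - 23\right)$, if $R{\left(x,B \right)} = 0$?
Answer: $0$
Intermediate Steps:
$s{\left(O \right)} = 2 O$
$G{\left(l,t \right)} = 0$ ($G{\left(l,t \right)} = 2 \cdot 0 t = 0 t = 0$)
$\left(\frac{50}{-23} + \frac{35}{-1}\right) G{\left(0,-8 \right)} \left(\left(23 + 29\right) - 23\right) = \left(\frac{50}{-23} + \frac{35}{-1}\right) 0 \left(\left(23 + 29\right) - 23\right) = \left(50 \left(- \frac{1}{23}\right) + 35 \left(-1\right)\right) 0 \left(52 - 23\right) = \left(- \frac{50}{23} - 35\right) 0 \cdot 29 = \left(- \frac{855}{23}\right) 0 \cdot 29 = 0 \cdot 29 = 0$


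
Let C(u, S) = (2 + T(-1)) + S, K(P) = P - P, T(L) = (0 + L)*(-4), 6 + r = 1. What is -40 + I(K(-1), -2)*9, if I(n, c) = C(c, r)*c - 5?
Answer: -103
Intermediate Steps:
r = -5 (r = -6 + 1 = -5)
T(L) = -4*L (T(L) = L*(-4) = -4*L)
K(P) = 0
C(u, S) = 6 + S (C(u, S) = (2 - 4*(-1)) + S = (2 + 4) + S = 6 + S)
I(n, c) = -5 + c (I(n, c) = (6 - 5)*c - 5 = 1*c - 5 = c - 5 = -5 + c)
-40 + I(K(-1), -2)*9 = -40 + (-5 - 2)*9 = -40 - 7*9 = -40 - 63 = -103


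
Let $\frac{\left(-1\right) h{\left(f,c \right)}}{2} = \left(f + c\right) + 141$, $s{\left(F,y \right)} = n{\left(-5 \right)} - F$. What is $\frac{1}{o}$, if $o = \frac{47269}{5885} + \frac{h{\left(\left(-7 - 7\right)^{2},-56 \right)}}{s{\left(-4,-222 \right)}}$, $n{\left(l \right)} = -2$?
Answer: $- \frac{5885}{1606416} \approx -0.0036634$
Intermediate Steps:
$s{\left(F,y \right)} = -2 - F$
$h{\left(f,c \right)} = -282 - 2 c - 2 f$ ($h{\left(f,c \right)} = - 2 \left(\left(f + c\right) + 141\right) = - 2 \left(\left(c + f\right) + 141\right) = - 2 \left(141 + c + f\right) = -282 - 2 c - 2 f$)
$o = - \frac{1606416}{5885}$ ($o = \frac{47269}{5885} + \frac{-282 - -112 - 2 \left(-7 - 7\right)^{2}}{-2 - -4} = 47269 \cdot \frac{1}{5885} + \frac{-282 + 112 - 2 \left(-14\right)^{2}}{-2 + 4} = \frac{47269}{5885} + \frac{-282 + 112 - 392}{2} = \frac{47269}{5885} + \left(-282 + 112 - 392\right) \frac{1}{2} = \frac{47269}{5885} - 281 = - \frac{1606416}{5885} \approx -272.97$)
$\frac{1}{o} = \frac{1}{- \frac{1606416}{5885}} = - \frac{5885}{1606416}$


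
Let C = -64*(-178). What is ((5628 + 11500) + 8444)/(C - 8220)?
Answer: 6393/793 ≈ 8.0618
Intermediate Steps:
C = 11392
((5628 + 11500) + 8444)/(C - 8220) = ((5628 + 11500) + 8444)/(11392 - 8220) = (17128 + 8444)/3172 = 25572*(1/3172) = 6393/793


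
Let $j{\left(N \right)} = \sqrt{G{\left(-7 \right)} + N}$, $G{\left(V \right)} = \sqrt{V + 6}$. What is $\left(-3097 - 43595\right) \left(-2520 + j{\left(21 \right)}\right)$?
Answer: $117663840 - 46692 \sqrt{21 + i} \approx 1.1745 \cdot 10^{8} - 5093.1 i$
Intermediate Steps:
$G{\left(V \right)} = \sqrt{6 + V}$
$j{\left(N \right)} = \sqrt{i + N}$ ($j{\left(N \right)} = \sqrt{\sqrt{6 - 7} + N} = \sqrt{\sqrt{-1} + N} = \sqrt{i + N}$)
$\left(-3097 - 43595\right) \left(-2520 + j{\left(21 \right)}\right) = \left(-3097 - 43595\right) \left(-2520 + \sqrt{i + 21}\right) = - 46692 \left(-2520 + \sqrt{21 + i}\right) = 117663840 - 46692 \sqrt{21 + i}$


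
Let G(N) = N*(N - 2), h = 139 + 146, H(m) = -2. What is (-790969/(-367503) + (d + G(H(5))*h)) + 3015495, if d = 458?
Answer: 1109210473168/367503 ≈ 3.0182e+6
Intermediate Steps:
h = 285
G(N) = N*(-2 + N)
(-790969/(-367503) + (d + G(H(5))*h)) + 3015495 = (-790969/(-367503) + (458 - 2*(-2 - 2)*285)) + 3015495 = (-790969*(-1/367503) + (458 - 2*(-4)*285)) + 3015495 = (790969/367503 + (458 + 8*285)) + 3015495 = (790969/367503 + (458 + 2280)) + 3015495 = (790969/367503 + 2738) + 3015495 = 1007014183/367503 + 3015495 = 1109210473168/367503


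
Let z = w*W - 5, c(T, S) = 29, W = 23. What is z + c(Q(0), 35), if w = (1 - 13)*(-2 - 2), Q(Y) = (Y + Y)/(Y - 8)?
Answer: 1128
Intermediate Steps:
Q(Y) = 2*Y/(-8 + Y) (Q(Y) = (2*Y)/(-8 + Y) = 2*Y/(-8 + Y))
w = 48 (w = -12*(-4) = 48)
z = 1099 (z = 48*23 - 5 = 1104 - 5 = 1099)
z + c(Q(0), 35) = 1099 + 29 = 1128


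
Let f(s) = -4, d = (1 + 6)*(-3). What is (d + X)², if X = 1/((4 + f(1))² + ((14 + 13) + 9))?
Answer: 570025/1296 ≈ 439.83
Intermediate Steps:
d = -21 (d = 7*(-3) = -21)
X = 1/36 (X = 1/((4 - 4)² + ((14 + 13) + 9)) = 1/(0² + (27 + 9)) = 1/(0 + 36) = 1/36 ≈ 0.027778)
(d + X)² = (-21 + 1/36)² = (-755/36)² = 570025/1296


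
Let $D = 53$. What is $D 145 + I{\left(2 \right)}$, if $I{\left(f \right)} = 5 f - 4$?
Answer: $7691$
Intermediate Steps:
$I{\left(f \right)} = -4 + 5 f$
$D 145 + I{\left(2 \right)} = 53 \cdot 145 + \left(-4 + 5 \cdot 2\right) = 7685 + \left(-4 + 10\right) = 7685 + 6 = 7691$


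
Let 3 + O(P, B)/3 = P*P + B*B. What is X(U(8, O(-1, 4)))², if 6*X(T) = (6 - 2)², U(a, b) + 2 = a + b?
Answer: 64/9 ≈ 7.1111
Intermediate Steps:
O(P, B) = -9 + 3*B² + 3*P² (O(P, B) = -9 + 3*(P*P + B*B) = -9 + 3*(P² + B²) = -9 + 3*(B² + P²) = -9 + (3*B² + 3*P²) = -9 + 3*B² + 3*P²)
U(a, b) = -2 + a + b (U(a, b) = -2 + (a + b) = -2 + a + b)
X(T) = 8/3 (X(T) = (6 - 2)²/6 = (⅙)*4² = (⅙)*16 = 8/3)
X(U(8, O(-1, 4)))² = (8/3)² = 64/9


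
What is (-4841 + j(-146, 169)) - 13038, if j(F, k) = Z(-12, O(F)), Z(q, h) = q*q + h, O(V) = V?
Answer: -17881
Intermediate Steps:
Z(q, h) = h + q² (Z(q, h) = q² + h = h + q²)
j(F, k) = 144 + F (j(F, k) = F + (-12)² = F + 144 = 144 + F)
(-4841 + j(-146, 169)) - 13038 = (-4841 + (144 - 146)) - 13038 = (-4841 - 2) - 13038 = -4843 - 13038 = -17881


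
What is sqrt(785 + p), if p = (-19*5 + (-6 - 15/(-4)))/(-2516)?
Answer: sqrt(4969495641)/2516 ≈ 28.019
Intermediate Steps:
p = 389/10064 (p = (-95 + (-6 - 15*(-1/4)))*(-1/2516) = (-95 + (-6 + 15/4))*(-1/2516) = (-95 - 9/4)*(-1/2516) = -389/4*(-1/2516) = 389/10064 ≈ 0.038653)
sqrt(785 + p) = sqrt(785 + 389/10064) = sqrt(7900629/10064) = sqrt(4969495641)/2516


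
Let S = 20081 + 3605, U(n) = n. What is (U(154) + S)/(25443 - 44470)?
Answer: -23840/19027 ≈ -1.2530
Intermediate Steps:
S = 23686
(U(154) + S)/(25443 - 44470) = (154 + 23686)/(25443 - 44470) = 23840/(-19027) = 23840*(-1/19027) = -23840/19027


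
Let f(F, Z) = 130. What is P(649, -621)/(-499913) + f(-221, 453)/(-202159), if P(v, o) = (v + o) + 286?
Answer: -128466616/101061912167 ≈ -0.0012712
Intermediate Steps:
P(v, o) = 286 + o + v (P(v, o) = (o + v) + 286 = 286 + o + v)
P(649, -621)/(-499913) + f(-221, 453)/(-202159) = (286 - 621 + 649)/(-499913) + 130/(-202159) = 314*(-1/499913) + 130*(-1/202159) = -314/499913 - 130/202159 = -128466616/101061912167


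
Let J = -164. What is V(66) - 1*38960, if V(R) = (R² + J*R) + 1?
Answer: -45427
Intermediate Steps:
V(R) = 1 + R² - 164*R (V(R) = (R² - 164*R) + 1 = 1 + R² - 164*R)
V(66) - 1*38960 = (1 + 66² - 164*66) - 1*38960 = (1 + 4356 - 10824) - 38960 = -6467 - 38960 = -45427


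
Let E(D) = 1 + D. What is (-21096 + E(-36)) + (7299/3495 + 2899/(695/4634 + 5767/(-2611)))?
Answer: -93431255590928/4145674635 ≈ -22537.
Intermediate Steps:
(-21096 + E(-36)) + (7299/3495 + 2899/(695/4634 + 5767/(-2611))) = (-21096 + (1 - 36)) + (7299/3495 + 2899/(695/4634 + 5767/(-2611))) = (-21096 - 35) + (7299*(1/3495) + 2899/(695*(1/4634) + 5767*(-1/2611))) = -21131 + (2433/1165 + 2899/(695/4634 - 5767/2611)) = -21131 + (2433/1165 + 2899/(-3558519/1728482)) = -21131 + (2433/1165 + 2899*(-1728482/3558519)) = -21131 + (2433/1165 - 5010869318/3558519) = -21131 - 5829004878743/4145674635 = -93431255590928/4145674635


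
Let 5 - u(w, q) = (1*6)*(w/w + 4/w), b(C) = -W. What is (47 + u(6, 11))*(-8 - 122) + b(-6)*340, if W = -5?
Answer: -3760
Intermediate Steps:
b(C) = 5 (b(C) = -1*(-5) = 5)
u(w, q) = -1 - 24/w (u(w, q) = 5 - 1*6*(w/w + 4/w) = 5 - 6*(1 + 4/w) = 5 - (6 + 24/w) = 5 + (-6 - 24/w) = -1 - 24/w)
(47 + u(6, 11))*(-8 - 122) + b(-6)*340 = (47 + (-24 - 1*6)/6)*(-8 - 122) + 5*340 = (47 + (-24 - 6)/6)*(-130) + 1700 = (47 + (⅙)*(-30))*(-130) + 1700 = (47 - 5)*(-130) + 1700 = 42*(-130) + 1700 = -5460 + 1700 = -3760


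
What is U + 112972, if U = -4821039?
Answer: -4708067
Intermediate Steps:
U + 112972 = -4821039 + 112972 = -4708067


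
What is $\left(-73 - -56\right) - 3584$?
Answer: $-3601$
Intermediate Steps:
$\left(-73 - -56\right) - 3584 = \left(-73 + 56\right) - 3584 = -17 - 3584 = -3601$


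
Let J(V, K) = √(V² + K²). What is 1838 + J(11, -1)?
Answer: 1838 + √122 ≈ 1849.0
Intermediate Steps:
J(V, K) = √(K² + V²)
1838 + J(11, -1) = 1838 + √((-1)² + 11²) = 1838 + √(1 + 121) = 1838 + √122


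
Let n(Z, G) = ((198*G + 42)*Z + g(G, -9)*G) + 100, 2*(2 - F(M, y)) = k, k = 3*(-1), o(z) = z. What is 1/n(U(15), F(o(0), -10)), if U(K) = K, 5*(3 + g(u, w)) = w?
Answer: 5/55541 ≈ 9.0024e-5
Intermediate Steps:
k = -3
g(u, w) = -3 + w/5
F(M, y) = 7/2 (F(M, y) = 2 - 1/2*(-3) = 2 + 3/2 = 7/2)
n(Z, G) = 100 - 24*G/5 + Z*(42 + 198*G) (n(Z, G) = ((198*G + 42)*Z + (-3 + (1/5)*(-9))*G) + 100 = ((42 + 198*G)*Z + (-3 - 9/5)*G) + 100 = (Z*(42 + 198*G) - 24*G/5) + 100 = (-24*G/5 + Z*(42 + 198*G)) + 100 = 100 - 24*G/5 + Z*(42 + 198*G))
1/n(U(15), F(o(0), -10)) = 1/(100 + 42*15 - 24/5*7/2 + 198*(7/2)*15) = 1/(100 + 630 - 84/5 + 10395) = 1/(55541/5) = 5/55541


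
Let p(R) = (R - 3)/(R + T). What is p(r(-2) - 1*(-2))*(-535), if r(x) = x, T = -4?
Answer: -1605/4 ≈ -401.25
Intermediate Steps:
p(R) = (-3 + R)/(-4 + R) (p(R) = (R - 3)/(R - 4) = (-3 + R)/(-4 + R))
p(r(-2) - 1*(-2))*(-535) = ((-3 + (-2 - 1*(-2)))/(-4 + (-2 - 1*(-2))))*(-535) = ((-3 + (-2 + 2))/(-4 + (-2 + 2)))*(-535) = ((-3 + 0)/(-4 + 0))*(-535) = (-3/(-4))*(-535) = -¼*(-3)*(-535) = (¾)*(-535) = -1605/4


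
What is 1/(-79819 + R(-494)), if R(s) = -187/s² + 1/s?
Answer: -244036/19478710165 ≈ -1.2528e-5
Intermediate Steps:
R(s) = 1/s - 187/s² (R(s) = -187/s² + 1/s = 1/s - 187/s²)
1/(-79819 + R(-494)) = 1/(-79819 + (-187 - 494)/(-494)²) = 1/(-79819 + (1/244036)*(-681)) = 1/(-79819 - 681/244036) = 1/(-19478710165/244036) = -244036/19478710165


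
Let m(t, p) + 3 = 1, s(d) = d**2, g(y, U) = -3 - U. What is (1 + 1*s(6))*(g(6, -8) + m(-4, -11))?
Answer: 111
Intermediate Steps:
m(t, p) = -2 (m(t, p) = -3 + 1 = -2)
(1 + 1*s(6))*(g(6, -8) + m(-4, -11)) = (1 + 1*6**2)*((-3 - 1*(-8)) - 2) = (1 + 1*36)*((-3 + 8) - 2) = (1 + 36)*(5 - 2) = 37*3 = 111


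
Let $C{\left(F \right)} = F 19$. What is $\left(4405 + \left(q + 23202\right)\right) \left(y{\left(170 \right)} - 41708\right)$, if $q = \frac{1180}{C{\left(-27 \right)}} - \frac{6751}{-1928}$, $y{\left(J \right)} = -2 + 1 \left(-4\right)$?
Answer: $- \frac{569527041726847}{494532} \approx -1.1516 \cdot 10^{9}$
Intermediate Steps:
$C{\left(F \right)} = 19 F$
$y{\left(J \right)} = -6$ ($y{\left(J \right)} = -2 - 4 = -6$)
$q = \frac{1188223}{989064}$ ($q = \frac{1180}{19 \left(-27\right)} - \frac{6751}{-1928} = \frac{1180}{-513} - - \frac{6751}{1928} = 1180 \left(- \frac{1}{513}\right) + \frac{6751}{1928} = - \frac{1180}{513} + \frac{6751}{1928} = \frac{1188223}{989064} \approx 1.2014$)
$\left(4405 + \left(q + 23202\right)\right) \left(y{\left(170 \right)} - 41708\right) = \left(4405 + \left(\frac{1188223}{989064} + 23202\right)\right) \left(-6 - 41708\right) = \left(4405 + \frac{22949451151}{989064}\right) \left(-41714\right) = \frac{27306278071}{989064} \left(-41714\right) = - \frac{569527041726847}{494532}$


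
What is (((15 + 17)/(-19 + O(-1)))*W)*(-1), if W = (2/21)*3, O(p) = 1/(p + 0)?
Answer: 16/35 ≈ 0.45714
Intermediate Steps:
O(p) = 1/p
W = 2/7 (W = (2*(1/21))*3 = (2/21)*3 = 2/7 ≈ 0.28571)
(((15 + 17)/(-19 + O(-1)))*W)*(-1) = (((15 + 17)/(-19 + 1/(-1)))*(2/7))*(-1) = ((32/(-19 - 1))*(2/7))*(-1) = ((32/(-20))*(2/7))*(-1) = ((32*(-1/20))*(2/7))*(-1) = -8/5*2/7*(-1) = -16/35*(-1) = 16/35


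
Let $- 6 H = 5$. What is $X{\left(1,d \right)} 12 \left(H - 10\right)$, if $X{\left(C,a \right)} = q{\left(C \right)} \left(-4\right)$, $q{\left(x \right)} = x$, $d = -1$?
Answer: $520$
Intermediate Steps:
$H = - \frac{5}{6}$ ($H = \left(- \frac{1}{6}\right) 5 = - \frac{5}{6} \approx -0.83333$)
$X{\left(C,a \right)} = - 4 C$ ($X{\left(C,a \right)} = C \left(-4\right) = - 4 C$)
$X{\left(1,d \right)} 12 \left(H - 10\right) = \left(-4\right) 1 \cdot 12 \left(- \frac{5}{6} - 10\right) = \left(-4\right) 12 \left(- \frac{5}{6} - 10\right) = \left(-48\right) \left(- \frac{65}{6}\right) = 520$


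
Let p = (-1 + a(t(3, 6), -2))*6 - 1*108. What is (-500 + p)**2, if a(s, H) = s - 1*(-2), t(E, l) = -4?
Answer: 391876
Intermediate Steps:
a(s, H) = 2 + s (a(s, H) = s + 2 = 2 + s)
p = -126 (p = (-1 + (2 - 4))*6 - 1*108 = (-1 - 2)*6 - 108 = -3*6 - 108 = -18 - 108 = -126)
(-500 + p)**2 = (-500 - 126)**2 = (-626)**2 = 391876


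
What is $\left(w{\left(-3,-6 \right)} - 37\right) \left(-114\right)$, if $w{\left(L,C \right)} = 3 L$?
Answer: $5244$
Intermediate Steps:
$\left(w{\left(-3,-6 \right)} - 37\right) \left(-114\right) = \left(3 \left(-3\right) - 37\right) \left(-114\right) = \left(-9 - 37\right) \left(-114\right) = \left(-46\right) \left(-114\right) = 5244$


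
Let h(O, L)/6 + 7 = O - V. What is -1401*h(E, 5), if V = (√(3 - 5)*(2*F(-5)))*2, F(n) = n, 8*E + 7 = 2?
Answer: 256383/4 - 168120*I*√2 ≈ 64096.0 - 2.3776e+5*I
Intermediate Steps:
E = -5/8 (E = -7/8 + (⅛)*2 = -7/8 + ¼ = -5/8 ≈ -0.62500)
V = -20*I*√2 (V = (√(3 - 5)*(2*(-5)))*2 = (√(-2)*(-10))*2 = ((I*√2)*(-10))*2 = -10*I*√2*2 = -20*I*√2 ≈ -28.284*I)
h(O, L) = -42 + 6*O + 120*I*√2 (h(O, L) = -42 + 6*(O - (-20)*I*√2) = -42 + 6*(O + 20*I*√2) = -42 + (6*O + 120*I*√2) = -42 + 6*O + 120*I*√2)
-1401*h(E, 5) = -1401*(-42 + 6*(-5/8) + 120*I*√2) = -1401*(-42 - 15/4 + 120*I*√2) = -1401*(-183/4 + 120*I*√2) = 256383/4 - 168120*I*√2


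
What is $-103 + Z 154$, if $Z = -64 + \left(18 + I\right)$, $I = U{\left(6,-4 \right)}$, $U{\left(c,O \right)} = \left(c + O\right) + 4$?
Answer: $-6263$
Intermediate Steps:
$U{\left(c,O \right)} = 4 + O + c$ ($U{\left(c,O \right)} = \left(O + c\right) + 4 = 4 + O + c$)
$I = 6$ ($I = 4 - 4 + 6 = 6$)
$Z = -40$ ($Z = -64 + \left(18 + 6\right) = -64 + 24 = -40$)
$-103 + Z 154 = -103 - 6160 = -6263$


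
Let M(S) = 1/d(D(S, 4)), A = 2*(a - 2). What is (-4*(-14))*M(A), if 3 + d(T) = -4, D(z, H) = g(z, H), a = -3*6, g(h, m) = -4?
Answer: -8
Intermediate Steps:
a = -18
D(z, H) = -4
d(T) = -7 (d(T) = -3 - 4 = -7)
A = -40 (A = 2*(-18 - 2) = 2*(-20) = -40)
M(S) = -⅐ (M(S) = 1/(-7) = -⅐)
(-4*(-14))*M(A) = -4*(-14)*(-⅐) = 56*(-⅐) = -8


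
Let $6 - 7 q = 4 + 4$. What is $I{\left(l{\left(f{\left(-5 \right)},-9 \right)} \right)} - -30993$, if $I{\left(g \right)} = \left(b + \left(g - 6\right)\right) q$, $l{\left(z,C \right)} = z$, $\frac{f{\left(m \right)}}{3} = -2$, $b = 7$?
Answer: $\frac{216961}{7} \approx 30994.0$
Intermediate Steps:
$f{\left(m \right)} = -6$ ($f{\left(m \right)} = 3 \left(-2\right) = -6$)
$q = - \frac{2}{7}$ ($q = \frac{6}{7} - \frac{4 + 4}{7} = \frac{6}{7} - \frac{8}{7} = - \frac{2}{7} \approx -0.28571$)
$I{\left(g \right)} = - \frac{2}{7} - \frac{2 g}{7}$ ($I{\left(g \right)} = \left(7 + \left(g - 6\right)\right) \left(- \frac{2}{7}\right) = \left(7 + \left(-6 + g\right)\right) \left(- \frac{2}{7}\right) = \left(1 + g\right) \left(- \frac{2}{7}\right) = - \frac{2}{7} - \frac{2 g}{7}$)
$I{\left(l{\left(f{\left(-5 \right)},-9 \right)} \right)} - -30993 = \left(- \frac{2}{7} - - \frac{12}{7}\right) - -30993 = \left(- \frac{2}{7} + \frac{12}{7}\right) + 30993 = \frac{10}{7} + 30993 = \frac{216961}{7}$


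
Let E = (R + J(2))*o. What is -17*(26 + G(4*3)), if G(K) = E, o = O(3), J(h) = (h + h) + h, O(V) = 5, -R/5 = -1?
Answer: -1377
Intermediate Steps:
R = 5 (R = -5*(-1) = 5)
J(h) = 3*h (J(h) = 2*h + h = 3*h)
o = 5
E = 55 (E = (5 + 3*2)*5 = (5 + 6)*5 = 11*5 = 55)
G(K) = 55
-17*(26 + G(4*3)) = -17*(26 + 55) = -17*81 = -1377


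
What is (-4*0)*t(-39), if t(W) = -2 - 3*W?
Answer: 0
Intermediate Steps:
(-4*0)*t(-39) = (-4*0)*(-2 - 3*(-39)) = 0*(-2 + 117) = 0*115 = 0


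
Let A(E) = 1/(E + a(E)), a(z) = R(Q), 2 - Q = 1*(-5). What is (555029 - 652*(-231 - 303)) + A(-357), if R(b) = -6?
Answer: 327860510/363 ≈ 9.0320e+5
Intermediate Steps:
Q = 7 (Q = 2 - (-5) = 2 - 1*(-5) = 2 + 5 = 7)
a(z) = -6
A(E) = 1/(-6 + E) (A(E) = 1/(E - 6) = 1/(-6 + E))
(555029 - 652*(-231 - 303)) + A(-357) = (555029 - 652*(-231 - 303)) + 1/(-6 - 357) = (555029 - 652*(-534)) + 1/(-363) = (555029 + 348168) - 1/363 = 903197 - 1/363 = 327860510/363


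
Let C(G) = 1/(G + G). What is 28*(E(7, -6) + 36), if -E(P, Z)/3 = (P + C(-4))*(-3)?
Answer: 5481/2 ≈ 2740.5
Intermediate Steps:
C(G) = 1/(2*G)
E(P, Z) = -9/8 + 9*P (E(P, Z) = -3*(P + (½)/(-4))*(-3) = -3*(P + (½)*(-¼))*(-3) = -3*(P - ⅛)*(-3) = -3*(-⅛ + P)*(-3) = -3*(3/8 - 3*P) = -9/8 + 9*P)
28*(E(7, -6) + 36) = 28*((-9/8 + 9*7) + 36) = 28*((-9/8 + 63) + 36) = 28*(495/8 + 36) = 28*(783/8) = 5481/2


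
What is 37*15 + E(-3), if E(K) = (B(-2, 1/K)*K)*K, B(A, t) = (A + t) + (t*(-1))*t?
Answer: 533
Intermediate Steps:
B(A, t) = A + t - t² (B(A, t) = (A + t) + (-t)*t = (A + t) - t² = A + t - t²)
E(K) = K²*(-2 + 1/K - 1/K²) (E(K) = ((-2 + 1/K - (1/K)²)*K)*K = ((-2 + 1/K - 1/K²)*K)*K = (K*(-2 + 1/K - 1/K²))*K = K²*(-2 + 1/K - 1/K²))
37*15 + E(-3) = 37*15 + (-1 - 3 - 2*(-3)²) = 555 + (-1 - 3 - 2*9) = 555 + (-1 - 3 - 18) = 555 - 22 = 533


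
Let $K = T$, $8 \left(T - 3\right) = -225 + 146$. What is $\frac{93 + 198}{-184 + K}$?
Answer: $- \frac{776}{509} \approx -1.5246$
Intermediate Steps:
$T = - \frac{55}{8}$ ($T = 3 + \frac{-225 + 146}{8} = 3 + \frac{1}{8} \left(-79\right) = 3 - \frac{79}{8} = - \frac{55}{8} \approx -6.875$)
$K = - \frac{55}{8} \approx -6.875$
$\frac{93 + 198}{-184 + K} = \frac{93 + 198}{-184 - \frac{55}{8}} = \frac{291}{- \frac{1527}{8}} = 291 \left(- \frac{8}{1527}\right) = - \frac{776}{509}$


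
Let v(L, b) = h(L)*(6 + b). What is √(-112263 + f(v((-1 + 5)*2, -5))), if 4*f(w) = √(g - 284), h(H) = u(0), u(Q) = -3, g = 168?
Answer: √(-449052 + 2*I*√29)/2 ≈ 0.0040181 + 335.06*I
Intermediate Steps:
h(H) = -3
v(L, b) = -18 - 3*b (v(L, b) = -3*(6 + b) = -18 - 3*b)
f(w) = I*√29/2 (f(w) = √(168 - 284)/4 = √(-116)/4 = (2*I*√29)/4 = I*√29/2)
√(-112263 + f(v((-1 + 5)*2, -5))) = √(-112263 + I*√29/2)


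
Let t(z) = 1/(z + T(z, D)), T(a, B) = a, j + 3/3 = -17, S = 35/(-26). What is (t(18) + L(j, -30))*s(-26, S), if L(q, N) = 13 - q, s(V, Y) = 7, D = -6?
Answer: 7819/36 ≈ 217.19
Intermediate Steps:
S = -35/26 (S = 35*(-1/26) = -35/26 ≈ -1.3462)
j = -18 (j = -1 - 17 = -18)
t(z) = 1/(2*z) (t(z) = 1/(z + z) = 1/(2*z))
(t(18) + L(j, -30))*s(-26, S) = ((1/2)/18 + (13 - 1*(-18)))*7 = ((1/2)*(1/18) + (13 + 18))*7 = (1/36 + 31)*7 = (1117/36)*7 = 7819/36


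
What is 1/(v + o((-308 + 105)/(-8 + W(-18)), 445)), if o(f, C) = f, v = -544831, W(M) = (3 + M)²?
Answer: -31/16889790 ≈ -1.8354e-6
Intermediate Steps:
1/(v + o((-308 + 105)/(-8 + W(-18)), 445)) = 1/(-544831 + (-308 + 105)/(-8 + (3 - 18)²)) = 1/(-544831 - 203/(-8 + (-15)²)) = 1/(-544831 - 203/(-8 + 225)) = 1/(-544831 - 203/217) = 1/(-544831 - 203*1/217) = 1/(-544831 - 29/31) = 1/(-16889790/31) = -31/16889790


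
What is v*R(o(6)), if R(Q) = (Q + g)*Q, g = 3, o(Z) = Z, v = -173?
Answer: -9342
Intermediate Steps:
R(Q) = Q*(3 + Q) (R(Q) = (Q + 3)*Q = (3 + Q)*Q = Q*(3 + Q))
v*R(o(6)) = -1038*(3 + 6) = -1038*9 = -173*54 = -9342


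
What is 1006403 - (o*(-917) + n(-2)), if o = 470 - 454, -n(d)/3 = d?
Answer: 1021069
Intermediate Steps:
n(d) = -3*d
o = 16
1006403 - (o*(-917) + n(-2)) = 1006403 - (16*(-917) - 3*(-2)) = 1006403 - (-14672 + 6) = 1006403 - 1*(-14666) = 1006403 + 14666 = 1021069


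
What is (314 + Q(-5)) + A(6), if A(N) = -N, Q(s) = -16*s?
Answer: 388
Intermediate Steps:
(314 + Q(-5)) + A(6) = (314 - 16*(-5)) - 1*6 = (314 + 80) - 6 = 394 - 6 = 388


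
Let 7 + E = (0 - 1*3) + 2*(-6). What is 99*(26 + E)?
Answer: 396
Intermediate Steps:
E = -22 (E = -7 + ((0 - 1*3) + 2*(-6)) = -7 + ((0 - 3) - 12) = -7 + (-3 - 12) = -7 - 15 = -22)
99*(26 + E) = 99*(26 - 22) = 99*4 = 396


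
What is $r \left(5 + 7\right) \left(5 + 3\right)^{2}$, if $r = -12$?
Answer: $-9216$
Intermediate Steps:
$r \left(5 + 7\right) \left(5 + 3\right)^{2} = - 12 \left(5 + 7\right) \left(5 + 3\right)^{2} = \left(-12\right) 12 \cdot 8^{2} = \left(-144\right) 64 = -9216$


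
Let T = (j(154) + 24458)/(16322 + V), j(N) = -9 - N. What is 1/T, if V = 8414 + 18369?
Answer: 8621/4859 ≈ 1.7742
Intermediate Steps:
V = 26783
T = 4859/8621 (T = ((-9 - 1*154) + 24458)/(16322 + 26783) = ((-9 - 154) + 24458)/43105 = (-163 + 24458)*(1/43105) = 24295*(1/43105) = 4859/8621 ≈ 0.56362)
1/T = 1/(4859/8621) = 8621/4859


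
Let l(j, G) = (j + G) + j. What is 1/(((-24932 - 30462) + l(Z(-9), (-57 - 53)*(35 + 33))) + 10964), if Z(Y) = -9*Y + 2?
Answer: -1/51744 ≈ -1.9326e-5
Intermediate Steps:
Z(Y) = 2 - 9*Y
l(j, G) = G + 2*j (l(j, G) = (G + j) + j = G + 2*j)
1/(((-24932 - 30462) + l(Z(-9), (-57 - 53)*(35 + 33))) + 10964) = 1/(((-24932 - 30462) + ((-57 - 53)*(35 + 33) + 2*(2 - 9*(-9)))) + 10964) = 1/((-55394 + (-110*68 + 2*(2 + 81))) + 10964) = 1/((-55394 + (-7480 + 2*83)) + 10964) = 1/((-55394 + (-7480 + 166)) + 10964) = 1/((-55394 - 7314) + 10964) = 1/(-62708 + 10964) = 1/(-51744) = -1/51744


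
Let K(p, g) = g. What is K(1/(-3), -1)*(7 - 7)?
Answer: 0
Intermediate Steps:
K(1/(-3), -1)*(7 - 7) = -(7 - 7) = -1*0 = 0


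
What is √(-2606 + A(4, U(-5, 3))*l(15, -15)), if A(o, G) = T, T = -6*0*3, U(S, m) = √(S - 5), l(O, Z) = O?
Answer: I*√2606 ≈ 51.049*I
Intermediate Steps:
U(S, m) = √(-5 + S)
T = 0 (T = -1*0*3 = 0*3 = 0)
A(o, G) = 0
√(-2606 + A(4, U(-5, 3))*l(15, -15)) = √(-2606 + 0*15) = √(-2606 + 0) = √(-2606) = I*√2606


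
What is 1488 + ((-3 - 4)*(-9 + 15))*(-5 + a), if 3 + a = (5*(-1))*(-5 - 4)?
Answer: -66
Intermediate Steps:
a = 42 (a = -3 + (5*(-1))*(-5 - 4) = -3 - 5*(-9) = -3 + 45 = 42)
1488 + ((-3 - 4)*(-9 + 15))*(-5 + a) = 1488 + ((-3 - 4)*(-9 + 15))*(-5 + 42) = 1488 - 7*6*37 = 1488 - 42*37 = 1488 - 1554 = -66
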